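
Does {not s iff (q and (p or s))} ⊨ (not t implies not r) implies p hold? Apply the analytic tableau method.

No

Initial set: {(not s iff (q and (p or s))); not ((not t implies not r) implies p)}.
not ((not t implies not r) implies p): α-rule — add (not t implies not r), not p.
(not s iff (q and (p or s))): β-rule — branch into not s, (q and (p or s))  //  not not s, not (q and (p or s)).
  branch 1 (add not s, (q and (p or s))):
    (q and (p or s)): α-rule — add q, (p or s).
    (not t implies not r): β-rule — branch into not not t  //  not r.
      branch 1.1 (add not not t):
        (p or s): β-rule — branch into p  //  s.
          branch 1.1.1 (add p):
            × closes — contains both p and not p.
          branch 1.1.2 (add s):
            × closes — contains both s and not s.
      branch 1.2 (add not r):
        (p or s): β-rule — branch into p  //  s.
          branch 1.2.1 (add p):
            × closes — contains both p and not p.
          branch 1.2.2 (add s):
            × closes — contains both s and not s.
  branch 2 (add not not s, not (q and (p or s))):
    (not t implies not r): β-rule — branch into not not t  //  not r.
      branch 2.1 (add not not t):
        not (q and (p or s)): β-rule — branch into not q  //  not (p or s).
          branch 2.1.1 (add not q):
            ○ open, literals {p=0, q=0, s=1, t=1}.
          branch 2.1.2 (add not (p or s)):
            not (p or s): α-rule — add not p, not s.
            × closes — contains both s and not s.
      branch 2.2 (add not r):
        not (q and (p or s)): β-rule — branch into not q  //  not (p or s).
          branch 2.2.1 (add not q):
            ○ open, literals {p=0, q=0, r=0, s=1}.
          branch 2.2.2 (add not (p or s)):
            not (p or s): α-rule — add not p, not s.
            × closes — contains both s and not s.
6 branches closed, 2 open.
An open branch gives a countermodel: p=0, q=0, s=1, t=1 (unmentioned atoms arbitrary); the premises hold there but the conclusion fails.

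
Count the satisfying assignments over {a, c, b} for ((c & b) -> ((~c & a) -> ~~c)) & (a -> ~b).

Initial set: {(((c & b) -> ((~c & a) -> ~~c)) & (a -> ~b))}.
(((c & b) -> ((~c & a) -> ~~c)) & (a -> ~b)): α-rule — add ((c & b) -> ((~c & a) -> ~~c)), (a -> ~b).
((c & b) -> ((~c & a) -> ~~c)): β-rule — branch into ~(c & b)  //  ((~c & a) -> ~~c).
  branch 1 (add ~(c & b)):
    (a -> ~b): β-rule — branch into ~a  //  ~b.
      branch 1.1 (add ~a):
        ~(c & b): β-rule — branch into ~c  //  ~b.
          branch 1.1.1 (add ~c):
            ○ open, literals {a=false, c=false}.
          branch 1.1.2 (add ~b):
            ○ open, literals {a=false, b=false}.
      branch 1.2 (add ~b):
        ~(c & b): β-rule — branch into ~c  //  ~b.
          branch 1.2.1 (add ~c):
            ○ open, literals {b=false, c=false}.
          branch 1.2.2 (add ~b):
            ○ open, literals {b=false}.
  branch 2 (add ((~c & a) -> ~~c)):
    (a -> ~b): β-rule — branch into ~a  //  ~b.
      branch 2.1 (add ~a):
        ((~c & a) -> ~~c): β-rule — branch into ~(~c & a)  //  ~~c.
          branch 2.1.1 (add ~(~c & a)):
            ~(~c & a): β-rule — branch into ~~c  //  ~a.
              branch 2.1.1.1 (add ~~c):
                ○ open, literals {a=false, c=true}.
              branch 2.1.1.2 (add ~a):
                ○ open, literals {a=false}.
          branch 2.1.2 (add ~~c):
            ~~c: drop double negation, giving c.
            ○ open, literals {a=false, c=true}.
      branch 2.2 (add ~b):
        ((~c & a) -> ~~c): β-rule — branch into ~(~c & a)  //  ~~c.
          branch 2.2.1 (add ~(~c & a)):
            ~(~c & a): β-rule — branch into ~~c  //  ~a.
              branch 2.2.1.1 (add ~~c):
                ○ open, literals {b=false, c=true}.
              branch 2.2.1.2 (add ~a):
                ○ open, literals {a=false, b=false}.
          branch 2.2.2 (add ~~c):
            ~~c: drop double negation, giving c.
            ○ open, literals {b=false, c=true}.
0 branches closed, 10 open.
Each open branch fixes some atoms; the unmentioned ones are free. Counting distinct full assignments: branch {a=false, c=false} (b) contributes 2 new; branch {a=false, b=false} (c) contributes 1 new; branch {b=false, c=false} (a) contributes 1 new; branch {b=false} (a, c) contributes 1 new; branch {a=false, c=true} (b) contributes 1 new; branch {a=false} (c, b) contributes 0 new; branch {a=false, c=true} (b) contributes 0 new; branch {b=false, c=true} (a) contributes 0 new; branch {a=false, b=false} (c) contributes 0 new; branch {b=false, c=true} (a) contributes 0 new. Total: 6.

6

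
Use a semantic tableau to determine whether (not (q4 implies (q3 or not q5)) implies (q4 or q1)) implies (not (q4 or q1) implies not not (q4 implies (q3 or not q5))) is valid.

Assume the negation and expand:
Initial set: {F ((not (q4 implies (q3 or not q5)) implies (q4 or q1)) implies (not (q4 or q1) implies not not (q4 implies (q3 or not q5))))}.
F ((not (q4 implies (q3 or not q5)) implies (q4 or q1)) implies (not (q4 or q1) implies not not (q4 implies (q3 or not q5)))): α-rule — add T (not (q4 implies (q3 or not q5)) implies (q4 or q1)), F (not (q4 or q1) implies not not (q4 implies (q3 or not q5))).
F (not (q4 or q1) implies not not (q4 implies (q3 or not q5))): α-rule — add T not (q4 or q1), F not not (q4 implies (q3 or not q5)).
T not (q4 or q1): α-rule — add F q4, F q1.
F not not (q4 implies (q3 or not q5)): drop double negation, giving F (q4 implies (q3 or not q5)).
F (q4 implies (q3 or not q5)): α-rule — add T q4, F (q3 or not q5).
× closes — contains both q4 and not q4.
All 1 branch closes.
Every branch closed, so the negation is unsatisfiable and the formula is valid.

Valid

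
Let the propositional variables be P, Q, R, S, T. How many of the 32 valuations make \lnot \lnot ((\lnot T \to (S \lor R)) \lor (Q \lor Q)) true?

30

Initial set: {\lnot \lnot ((\lnot T \to (S \lor R)) \lor (Q \lor Q))}.
\lnot \lnot ((\lnot T \to (S \lor R)) \lor (Q \lor Q)): drop double negation, giving ((\lnot T \to (S \lor R)) \lor (Q \lor Q)).
((\lnot T \to (S \lor R)) \lor (Q \lor Q)): β-rule — branch into (\lnot T \to (S \lor R))  //  (Q \lor Q).
  branch 1 (add (\lnot T \to (S \lor R))):
    (\lnot T \to (S \lor R)): β-rule — branch into \lnot \lnot T  //  (S \lor R).
      branch 1.1 (add \lnot \lnot T):
        ○ open, literals {T=true}.
      branch 1.2 (add (S \lor R)):
        (S \lor R): β-rule — branch into S  //  R.
          branch 1.2.1 (add S):
            ○ open, literals {S=true}.
          branch 1.2.2 (add R):
            ○ open, literals {R=true}.
  branch 2 (add (Q \lor Q)):
    (Q \lor Q): β-rule — branch into Q  //  Q.
      branch 2.1 (add Q):
        ○ open, literals {Q=true}.
      branch 2.2 (add Q):
        ○ open, literals {Q=true}.
0 branches closed, 5 open.
Each open branch fixes some atoms; the unmentioned ones are free. Counting distinct full assignments: branch {T=true} (P, Q, R, S) contributes 16 new; branch {S=true} (P, Q, R, T) contributes 8 new; branch {R=true} (P, Q, S, T) contributes 4 new; branch {Q=true} (P, R, S, T) contributes 2 new; branch {Q=true} (P, R, S, T) contributes 0 new. Total: 30.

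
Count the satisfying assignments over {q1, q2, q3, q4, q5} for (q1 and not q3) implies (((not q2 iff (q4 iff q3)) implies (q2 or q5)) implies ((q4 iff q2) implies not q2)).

Initial set: {((q1 and not q3) implies (((not q2 iff (q4 iff q3)) implies (q2 or q5)) implies ((q4 iff q2) implies not q2)))}.
((q1 and not q3) implies (((not q2 iff (q4 iff q3)) implies (q2 or q5)) implies ((q4 iff q2) implies not q2))): β-rule — branch into not (q1 and not q3)  //  (((not q2 iff (q4 iff q3)) implies (q2 or q5)) implies ((q4 iff q2) implies not q2)).
  branch 1 (add not (q1 and not q3)):
    not (q1 and not q3): β-rule — branch into not q1  //  not not q3.
      branch 1.1 (add not q1):
        ○ open, literals {q1=0}.
      branch 1.2 (add not not q3):
        ○ open, literals {q3=1}.
  branch 2 (add (((not q2 iff (q4 iff q3)) implies (q2 or q5)) implies ((q4 iff q2) implies not q2))):
    (((not q2 iff (q4 iff q3)) implies (q2 or q5)) implies ((q4 iff q2) implies not q2)): β-rule — branch into not ((not q2 iff (q4 iff q3)) implies (q2 or q5))  //  ((q4 iff q2) implies not q2).
      branch 2.1 (add not ((not q2 iff (q4 iff q3)) implies (q2 or q5))):
        not ((not q2 iff (q4 iff q3)) implies (q2 or q5)): α-rule — add (not q2 iff (q4 iff q3)), not (q2 or q5).
        not (q2 or q5): α-rule — add not q2, not q5.
        (not q2 iff (q4 iff q3)): β-rule — branch into not q2, (q4 iff q3)  //  not not q2, not (q4 iff q3).
          branch 2.1.1 (add not q2, (q4 iff q3)):
            (q4 iff q3): β-rule — branch into q4, q3  //  not q4, not q3.
              branch 2.1.1.1 (add q4, q3):
                ○ open, literals {q2=0, q3=1, q4=1, q5=0}.
              branch 2.1.1.2 (add not q4, not q3):
                ○ open, literals {q2=0, q3=0, q4=0, q5=0}.
          branch 2.1.2 (add not not q2, not (q4 iff q3)):
            × closes — contains both q2 and not q2.
      branch 2.2 (add ((q4 iff q2) implies not q2)):
        ((q4 iff q2) implies not q2): β-rule — branch into not (q4 iff q2)  //  not q2.
          branch 2.2.1 (add not (q4 iff q2)):
            not (q4 iff q2): β-rule — branch into q4, not q2  //  not q4, q2.
              branch 2.2.1.1 (add q4, not q2):
                ○ open, literals {q2=0, q4=1}.
              branch 2.2.1.2 (add not q4, q2):
                ○ open, literals {q2=1, q4=0}.
          branch 2.2.2 (add not q2):
            ○ open, literals {q2=0}.
1 branch closed, 7 open.
Each open branch fixes some atoms; the unmentioned ones are free. Counting distinct full assignments: branch {q1=0} (q2, q3, q4, q5) contributes 16 new; branch {q3=1} (q1, q2, q4, q5) contributes 8 new; branch {q2=0, q3=1, q4=1, q5=0} (q1) contributes 0 new; branch {q2=0, q3=0, q4=0, q5=0} (q1) contributes 1 new; branch {q2=0, q4=1} (q1, q3, q5) contributes 2 new; branch {q2=1, q4=0} (q1, q3, q5) contributes 2 new; branch {q2=0} (q1, q3, q4, q5) contributes 1 new. Total: 30.

30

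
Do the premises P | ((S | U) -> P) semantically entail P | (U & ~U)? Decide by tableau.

Initial set: {(P | ((S | U) -> P)); ~(P | (U & ~U))}.
~(P | (U & ~U)): α-rule — add ~P, ~(U & ~U).
(P | ((S | U) -> P)): β-rule — branch into P  //  ((S | U) -> P).
  branch 1 (add P):
    × closes — contains both P and ~P.
  branch 2 (add ((S | U) -> P)):
    ~(U & ~U): β-rule — branch into ~U  //  ~~U.
      branch 2.1 (add ~U):
        ((S | U) -> P): β-rule — branch into ~(S | U)  //  P.
          branch 2.1.1 (add ~(S | U)):
            ~(S | U): α-rule — add ~S, ~U.
            ○ open, literals {P=0, S=0, U=0}.
          branch 2.1.2 (add P):
            × closes — contains both P and ~P.
      branch 2.2 (add ~~U):
        ((S | U) -> P): β-rule — branch into ~(S | U)  //  P.
          branch 2.2.1 (add ~(S | U)):
            ~(S | U): α-rule — add ~S, ~U.
            × closes — contains both U and ~U.
          branch 2.2.2 (add P):
            × closes — contains both P and ~P.
4 branches closed, 1 open.
An open branch gives a countermodel: P=0, S=0, U=0 (unmentioned atoms arbitrary); the premises hold there but the conclusion fails.

No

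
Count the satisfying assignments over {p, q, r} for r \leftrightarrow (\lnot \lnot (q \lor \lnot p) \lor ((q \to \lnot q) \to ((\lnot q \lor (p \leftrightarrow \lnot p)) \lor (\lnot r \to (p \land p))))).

4

Initial set: {(r \leftrightarrow (\lnot \lnot (q \lor \lnot p) \lor ((q \to \lnot q) \to ((\lnot q \lor (p \leftrightarrow \lnot p)) \lor (\lnot r \to (p \land p))))))}.
(r \leftrightarrow (\lnot \lnot (q \lor \lnot p) \lor ((q \to \lnot q) \to ((\lnot q \lor (p \leftrightarrow \lnot p)) \lor (\lnot r \to (p \land p)))))): β-rule — branch into r, (\lnot \lnot (q \lor \lnot p) \lor ((q \to \lnot q) \to ((\lnot q \lor (p \leftrightarrow \lnot p)) \lor (\lnot r \to (p \land p)))))  //  \lnot r, \lnot (\lnot \lnot (q \lor \lnot p) \lor ((q \to \lnot q) \to ((\lnot q \lor (p \leftrightarrow \lnot p)) \lor (\lnot r \to (p \land p))))).
  branch 1 (add r, (\lnot \lnot (q \lor \lnot p) \lor ((q \to \lnot q) \to ((\lnot q \lor (p \leftrightarrow \lnot p)) \lor (\lnot r \to (p \land p)))))):
    (\lnot \lnot (q \lor \lnot p) \lor ((q \to \lnot q) \to ((\lnot q \lor (p \leftrightarrow \lnot p)) \lor (\lnot r \to (p \land p))))): β-rule — branch into \lnot \lnot (q \lor \lnot p)  //  ((q \to \lnot q) \to ((\lnot q \lor (p \leftrightarrow \lnot p)) \lor (\lnot r \to (p \land p)))).
      branch 1.1 (add \lnot \lnot (q \lor \lnot p)):
        \lnot \lnot (q \lor \lnot p): drop double negation, giving (q \lor \lnot p).
        (q \lor \lnot p): β-rule — branch into q  //  \lnot p.
          branch 1.1.1 (add q):
            ○ open, literals {q=T, r=T}.
          branch 1.1.2 (add \lnot p):
            ○ open, literals {p=F, r=T}.
      branch 1.2 (add ((q \to \lnot q) \to ((\lnot q \lor (p \leftrightarrow \lnot p)) \lor (\lnot r \to (p \land p))))):
        ((q \to \lnot q) \to ((\lnot q \lor (p \leftrightarrow \lnot p)) \lor (\lnot r \to (p \land p)))): β-rule — branch into \lnot (q \to \lnot q)  //  ((\lnot q \lor (p \leftrightarrow \lnot p)) \lor (\lnot r \to (p \land p))).
          branch 1.2.1 (add \lnot (q \to \lnot q)):
            \lnot (q \to \lnot q): α-rule — add q, \lnot \lnot q.
            ○ open, literals {q=T, r=T}.
          branch 1.2.2 (add ((\lnot q \lor (p \leftrightarrow \lnot p)) \lor (\lnot r \to (p \land p)))):
            ((\lnot q \lor (p \leftrightarrow \lnot p)) \lor (\lnot r \to (p \land p))): β-rule — branch into (\lnot q \lor (p \leftrightarrow \lnot p))  //  (\lnot r \to (p \land p)).
              branch 1.2.2.1 (add (\lnot q \lor (p \leftrightarrow \lnot p))):
                (\lnot q \lor (p \leftrightarrow \lnot p)): β-rule — branch into \lnot q  //  (p \leftrightarrow \lnot p).
                  branch 1.2.2.1.1 (add \lnot q):
                    ○ open, literals {q=F, r=T}.
                  branch 1.2.2.1.2 (add (p \leftrightarrow \lnot p)):
                    (p \leftrightarrow \lnot p): β-rule — branch into p, \lnot p  //  \lnot p, \lnot \lnot p.
                      branch 1.2.2.1.2.1 (add p, \lnot p):
                        × closes — contains both p and \lnot p.
                      branch 1.2.2.1.2.2 (add \lnot p, \lnot \lnot p):
                        × closes — contains both p and \lnot p.
              branch 1.2.2.2 (add (\lnot r \to (p \land p))):
                (\lnot r \to (p \land p)): β-rule — branch into \lnot \lnot r  //  (p \land p).
                  branch 1.2.2.2.1 (add \lnot \lnot r):
                    ○ open, literals {r=T}.
                  branch 1.2.2.2.2 (add (p \land p)):
                    (p \land p): α-rule — add p, p.
                    ○ open, literals {p=T, r=T}.
  branch 2 (add \lnot r, \lnot (\lnot \lnot (q \lor \lnot p) \lor ((q \to \lnot q) \to ((\lnot q \lor (p \leftrightarrow \lnot p)) \lor (\lnot r \to (p \land p)))))):
    \lnot (\lnot \lnot (q \lor \lnot p) \lor ((q \to \lnot q) \to ((\lnot q \lor (p \leftrightarrow \lnot p)) \lor (\lnot r \to (p \land p))))): α-rule — add \lnot \lnot \lnot (q \lor \lnot p), \lnot ((q \to \lnot q) \to ((\lnot q \lor (p \leftrightarrow \lnot p)) \lor (\lnot r \to (p \land p)))).
    \lnot \lnot \lnot (q \lor \lnot p): drop double negation, giving \lnot (q \lor \lnot p).
    \lnot ((q \to \lnot q) \to ((\lnot q \lor (p \leftrightarrow \lnot p)) \lor (\lnot r \to (p \land p)))): α-rule — add (q \to \lnot q), \lnot ((\lnot q \lor (p \leftrightarrow \lnot p)) \lor (\lnot r \to (p \land p))).
    \lnot (q \lor \lnot p): α-rule — add \lnot q, \lnot \lnot p.
    \lnot ((\lnot q \lor (p \leftrightarrow \lnot p)) \lor (\lnot r \to (p \land p))): α-rule — add \lnot (\lnot q \lor (p \leftrightarrow \lnot p)), \lnot (\lnot r \to (p \land p)).
    \lnot (\lnot q \lor (p \leftrightarrow \lnot p)): α-rule — add \lnot \lnot q, \lnot (p \leftrightarrow \lnot p).
    × closes — contains both q and \lnot q.
3 branches closed, 6 open.
Each open branch fixes some atoms; the unmentioned ones are free. Counting distinct full assignments: branch {q=T, r=T} (p) contributes 2 new; branch {p=F, r=T} (q) contributes 1 new; branch {q=T, r=T} (p) contributes 0 new; branch {q=F, r=T} (p) contributes 1 new; branch {r=T} (p, q) contributes 0 new; branch {p=T, r=T} (q) contributes 0 new. Total: 4.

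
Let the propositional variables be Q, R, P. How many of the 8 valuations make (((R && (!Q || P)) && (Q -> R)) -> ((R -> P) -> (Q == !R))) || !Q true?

7

Initial set: {((((R && (!Q || P)) && (Q -> R)) -> ((R -> P) -> (Q == !R))) || !Q)}.
((((R && (!Q || P)) && (Q -> R)) -> ((R -> P) -> (Q == !R))) || !Q): β-rule — branch into (((R && (!Q || P)) && (Q -> R)) -> ((R -> P) -> (Q == !R)))  //  !Q.
  branch 1 (add (((R && (!Q || P)) && (Q -> R)) -> ((R -> P) -> (Q == !R)))):
    (((R && (!Q || P)) && (Q -> R)) -> ((R -> P) -> (Q == !R))): β-rule — branch into !((R && (!Q || P)) && (Q -> R))  //  ((R -> P) -> (Q == !R)).
      branch 1.1 (add !((R && (!Q || P)) && (Q -> R))):
        !((R && (!Q || P)) && (Q -> R)): β-rule — branch into !(R && (!Q || P))  //  !(Q -> R).
          branch 1.1.1 (add !(R && (!Q || P))):
            !(R && (!Q || P)): β-rule — branch into !R  //  !(!Q || P).
              branch 1.1.1.1 (add !R):
                ○ open, literals {R=false}.
              branch 1.1.1.2 (add !(!Q || P)):
                !(!Q || P): α-rule — add !!Q, !P.
                ○ open, literals {P=false, Q=true}.
          branch 1.1.2 (add !(Q -> R)):
            !(Q -> R): α-rule — add Q, !R.
            ○ open, literals {Q=true, R=false}.
      branch 1.2 (add ((R -> P) -> (Q == !R))):
        ((R -> P) -> (Q == !R)): β-rule — branch into !(R -> P)  //  (Q == !R).
          branch 1.2.1 (add !(R -> P)):
            !(R -> P): α-rule — add R, !P.
            ○ open, literals {P=false, R=true}.
          branch 1.2.2 (add (Q == !R)):
            (Q == !R): β-rule — branch into Q, !R  //  !Q, !!R.
              branch 1.2.2.1 (add Q, !R):
                ○ open, literals {Q=true, R=false}.
              branch 1.2.2.2 (add !Q, !!R):
                ○ open, literals {Q=false, R=true}.
  branch 2 (add !Q):
    ○ open, literals {Q=false}.
0 branches closed, 7 open.
Each open branch fixes some atoms; the unmentioned ones are free. Counting distinct full assignments: branch {R=false} (Q, P) contributes 4 new; branch {P=false, Q=true} (R) contributes 1 new; branch {Q=true, R=false} (P) contributes 0 new; branch {P=false, R=true} (Q) contributes 1 new; branch {Q=true, R=false} (P) contributes 0 new; branch {Q=false, R=true} (P) contributes 1 new; branch {Q=false} (R, P) contributes 0 new. Total: 7.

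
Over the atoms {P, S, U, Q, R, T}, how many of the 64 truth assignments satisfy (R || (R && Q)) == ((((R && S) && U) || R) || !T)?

48

Initial set: {((R || (R && Q)) == ((((R && S) && U) || R) || !T))}.
((R || (R && Q)) == ((((R && S) && U) || R) || !T)): β-rule — branch into (R || (R && Q)), ((((R && S) && U) || R) || !T)  //  !(R || (R && Q)), !((((R && S) && U) || R) || !T).
  branch 1 (add (R || (R && Q)), ((((R && S) && U) || R) || !T)):
    (R || (R && Q)): β-rule — branch into R  //  (R && Q).
      branch 1.1 (add R):
        ((((R && S) && U) || R) || !T): β-rule — branch into (((R && S) && U) || R)  //  !T.
          branch 1.1.1 (add (((R && S) && U) || R)):
            (((R && S) && U) || R): β-rule — branch into ((R && S) && U)  //  R.
              branch 1.1.1.1 (add ((R && S) && U)):
                ((R && S) && U): α-rule — add (R && S), U.
                (R && S): α-rule — add R, S.
                ○ open, literals {R=1, S=1, U=1}.
              branch 1.1.1.2 (add R):
                ○ open, literals {R=1}.
          branch 1.1.2 (add !T):
            ○ open, literals {R=1, T=0}.
      branch 1.2 (add (R && Q)):
        (R && Q): α-rule — add R, Q.
        ((((R && S) && U) || R) || !T): β-rule — branch into (((R && S) && U) || R)  //  !T.
          branch 1.2.1 (add (((R && S) && U) || R)):
            (((R && S) && U) || R): β-rule — branch into ((R && S) && U)  //  R.
              branch 1.2.1.1 (add ((R && S) && U)):
                ((R && S) && U): α-rule — add (R && S), U.
                (R && S): α-rule — add R, S.
                ○ open, literals {Q=1, R=1, S=1, U=1}.
              branch 1.2.1.2 (add R):
                ○ open, literals {Q=1, R=1}.
          branch 1.2.2 (add !T):
            ○ open, literals {Q=1, R=1, T=0}.
  branch 2 (add !(R || (R && Q)), !((((R && S) && U) || R) || !T)):
    !(R || (R && Q)): α-rule — add !R, !(R && Q).
    !((((R && S) && U) || R) || !T): α-rule — add !(((R && S) && U) || R), !!T.
    !(((R && S) && U) || R): α-rule — add !((R && S) && U), !R.
    !(R && Q): β-rule — branch into !R  //  !Q.
      branch 2.1 (add !R):
        !((R && S) && U): β-rule — branch into !(R && S)  //  !U.
          branch 2.1.1 (add !(R && S)):
            !(R && S): β-rule — branch into !R  //  !S.
              branch 2.1.1.1 (add !R):
                ○ open, literals {R=0, T=1}.
              branch 2.1.1.2 (add !S):
                ○ open, literals {R=0, S=0, T=1}.
          branch 2.1.2 (add !U):
            ○ open, literals {R=0, T=1, U=0}.
      branch 2.2 (add !Q):
        !((R && S) && U): β-rule — branch into !(R && S)  //  !U.
          branch 2.2.1 (add !(R && S)):
            !(R && S): β-rule — branch into !R  //  !S.
              branch 2.2.1.1 (add !R):
                ○ open, literals {Q=0, R=0, T=1}.
              branch 2.2.1.2 (add !S):
                ○ open, literals {Q=0, R=0, S=0, T=1}.
          branch 2.2.2 (add !U):
            ○ open, literals {Q=0, R=0, T=1, U=0}.
0 branches closed, 12 open.
Each open branch fixes some atoms; the unmentioned ones are free. Counting distinct full assignments: branch {R=1, S=1, U=1} (P, Q, T) contributes 8 new; branch {R=1} (P, S, U, Q, T) contributes 24 new; branch {R=1, T=0} (P, S, U, Q) contributes 0 new; branch {Q=1, R=1, S=1, U=1} (P, T) contributes 0 new; branch {Q=1, R=1} (P, S, U, T) contributes 0 new; branch {Q=1, R=1, T=0} (P, S, U) contributes 0 new; branch {R=0, T=1} (P, S, U, Q) contributes 16 new; branch {R=0, S=0, T=1} (P, U, Q) contributes 0 new; branch {R=0, T=1, U=0} (P, S, Q) contributes 0 new; branch {Q=0, R=0, T=1} (P, S, U) contributes 0 new; branch {Q=0, R=0, S=0, T=1} (P, U) contributes 0 new; branch {Q=0, R=0, T=1, U=0} (P, S) contributes 0 new. Total: 48.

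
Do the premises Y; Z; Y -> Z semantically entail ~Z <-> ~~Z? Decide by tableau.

No

Initial set: {Y; Z; (Y -> Z); ~(~Z <-> ~~Z)}.
(Y -> Z): β-rule — branch into ~Y  //  Z.
  branch 1 (add ~Y):
    × closes — contains both Y and ~Y.
  branch 2 (add Z):
    ~(~Z <-> ~~Z): β-rule — branch into ~Z, ~~~Z  //  ~~Z, ~~Z.
      branch 2.1 (add ~Z, ~~~Z):
        × closes — contains both Z and ~Z.
      branch 2.2 (add ~~Z, ~~Z):
        ~~Z: drop double negation, giving Z.
        ○ open, literals {Y=1, Z=1}.
2 branches closed, 1 open.
An open branch gives a countermodel: Y=1, Z=1 (unmentioned atoms arbitrary); the premises hold there but the conclusion fails.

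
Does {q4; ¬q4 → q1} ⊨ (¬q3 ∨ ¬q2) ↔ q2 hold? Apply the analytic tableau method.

No

Initial set: {q4; (¬q4 → q1); ¬((¬q3 ∨ ¬q2) ↔ q2)}.
(¬q4 → q1): β-rule — branch into ¬¬q4  //  q1.
  branch 1 (add ¬¬q4):
    ¬((¬q3 ∨ ¬q2) ↔ q2): β-rule — branch into (¬q3 ∨ ¬q2), ¬q2  //  ¬(¬q3 ∨ ¬q2), q2.
      branch 1.1 (add (¬q3 ∨ ¬q2), ¬q2):
        (¬q3 ∨ ¬q2): β-rule — branch into ¬q3  //  ¬q2.
          branch 1.1.1 (add ¬q3):
            ○ open, literals {q2=0, q3=0, q4=1}.
          branch 1.1.2 (add ¬q2):
            ○ open, literals {q2=0, q4=1}.
      branch 1.2 (add ¬(¬q3 ∨ ¬q2), q2):
        ¬(¬q3 ∨ ¬q2): α-rule — add ¬¬q3, ¬¬q2.
        ○ open, literals {q2=1, q3=1, q4=1}.
  branch 2 (add q1):
    ¬((¬q3 ∨ ¬q2) ↔ q2): β-rule — branch into (¬q3 ∨ ¬q2), ¬q2  //  ¬(¬q3 ∨ ¬q2), q2.
      branch 2.1 (add (¬q3 ∨ ¬q2), ¬q2):
        (¬q3 ∨ ¬q2): β-rule — branch into ¬q3  //  ¬q2.
          branch 2.1.1 (add ¬q3):
            ○ open, literals {q1=1, q2=0, q3=0, q4=1}.
          branch 2.1.2 (add ¬q2):
            ○ open, literals {q1=1, q2=0, q4=1}.
      branch 2.2 (add ¬(¬q3 ∨ ¬q2), q2):
        ¬(¬q3 ∨ ¬q2): α-rule — add ¬¬q3, ¬¬q2.
        ○ open, literals {q1=1, q2=1, q3=1, q4=1}.
0 branches closed, 6 open.
An open branch gives a countermodel: q2=0, q3=0, q4=1 (unmentioned atoms arbitrary); the premises hold there but the conclusion fails.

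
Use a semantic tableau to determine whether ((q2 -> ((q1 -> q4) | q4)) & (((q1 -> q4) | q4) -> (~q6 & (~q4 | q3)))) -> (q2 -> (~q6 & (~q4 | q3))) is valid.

Assume the negation and expand:
Initial set: {~(((q2 -> ((q1 -> q4) | q4)) & (((q1 -> q4) | q4) -> (~q6 & (~q4 | q3)))) -> (q2 -> (~q6 & (~q4 | q3))))}.
~(((q2 -> ((q1 -> q4) | q4)) & (((q1 -> q4) | q4) -> (~q6 & (~q4 | q3)))) -> (q2 -> (~q6 & (~q4 | q3)))): α-rule — add ((q2 -> ((q1 -> q4) | q4)) & (((q1 -> q4) | q4) -> (~q6 & (~q4 | q3)))), ~(q2 -> (~q6 & (~q4 | q3))).
((q2 -> ((q1 -> q4) | q4)) & (((q1 -> q4) | q4) -> (~q6 & (~q4 | q3)))): α-rule — add (q2 -> ((q1 -> q4) | q4)), (((q1 -> q4) | q4) -> (~q6 & (~q4 | q3))).
~(q2 -> (~q6 & (~q4 | q3))): α-rule — add q2, ~(~q6 & (~q4 | q3)).
(q2 -> ((q1 -> q4) | q4)): β-rule — branch into ~q2  //  ((q1 -> q4) | q4).
  branch 1 (add ~q2):
    × closes — contains both q2 and ~q2.
  branch 2 (add ((q1 -> q4) | q4)):
    (((q1 -> q4) | q4) -> (~q6 & (~q4 | q3))): β-rule — branch into ~((q1 -> q4) | q4)  //  (~q6 & (~q4 | q3)).
      branch 2.1 (add ~((q1 -> q4) | q4)):
        ~((q1 -> q4) | q4): α-rule — add ~(q1 -> q4), ~q4.
        ~(q1 -> q4): α-rule — add q1, ~q4.
        ~(~q6 & (~q4 | q3)): β-rule — branch into ~~q6  //  ~(~q4 | q3).
          branch 2.1.1 (add ~~q6):
            ((q1 -> q4) | q4): β-rule — branch into (q1 -> q4)  //  q4.
              branch 2.1.1.1 (add (q1 -> q4)):
                (q1 -> q4): β-rule — branch into ~q1  //  q4.
                  branch 2.1.1.1.1 (add ~q1):
                    × closes — contains both q1 and ~q1.
                  branch 2.1.1.1.2 (add q4):
                    × closes — contains both q4 and ~q4.
              branch 2.1.1.2 (add q4):
                × closes — contains both q4 and ~q4.
          branch 2.1.2 (add ~(~q4 | q3)):
            ~(~q4 | q3): α-rule — add ~~q4, ~q3.
            × closes — contains both q4 and ~q4.
      branch 2.2 (add (~q6 & (~q4 | q3))):
        (~q6 & (~q4 | q3)): α-rule — add ~q6, (~q4 | q3).
        ~(~q6 & (~q4 | q3)): β-rule — branch into ~~q6  //  ~(~q4 | q3).
          branch 2.2.1 (add ~~q6):
            × closes — contains both q6 and ~q6.
          branch 2.2.2 (add ~(~q4 | q3)):
            ~(~q4 | q3): α-rule — add ~~q4, ~q3.
            ((q1 -> q4) | q4): β-rule — branch into (q1 -> q4)  //  q4.
              branch 2.2.2.1 (add (q1 -> q4)):
                (~q4 | q3): β-rule — branch into ~q4  //  q3.
                  branch 2.2.2.1.1 (add ~q4):
                    × closes — contains both q4 and ~q4.
                  branch 2.2.2.1.2 (add q3):
                    × closes — contains both q3 and ~q3.
              branch 2.2.2.2 (add q4):
                (~q4 | q3): β-rule — branch into ~q4  //  q3.
                  branch 2.2.2.2.1 (add ~q4):
                    × closes — contains both q4 and ~q4.
                  branch 2.2.2.2.2 (add q3):
                    × closes — contains both q3 and ~q3.
All 10 branches close.
Every branch closed, so the negation is unsatisfiable and the formula is valid.

Valid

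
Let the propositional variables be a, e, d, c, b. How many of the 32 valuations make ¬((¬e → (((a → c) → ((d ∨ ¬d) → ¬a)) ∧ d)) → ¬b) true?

11

Initial set: {T ¬((¬e → (((a → c) → ((d ∨ ¬d) → ¬a)) ∧ d)) → ¬b)}.
T ¬((¬e → (((a → c) → ((d ∨ ¬d) → ¬a)) ∧ d)) → ¬b): α-rule — add T (¬e → (((a → c) → ((d ∨ ¬d) → ¬a)) ∧ d)), F ¬b.
T (¬e → (((a → c) → ((d ∨ ¬d) → ¬a)) ∧ d)): β-rule — branch into F ¬e  //  T (((a → c) → ((d ∨ ¬d) → ¬a)) ∧ d).
  branch 1 (add F ¬e):
    ○ open, literals {b=T, e=T}.
  branch 2 (add T (((a → c) → ((d ∨ ¬d) → ¬a)) ∧ d)):
    T (((a → c) → ((d ∨ ¬d) → ¬a)) ∧ d): α-rule — add T ((a → c) → ((d ∨ ¬d) → ¬a)), T d.
    T ((a → c) → ((d ∨ ¬d) → ¬a)): β-rule — branch into F (a → c)  //  T ((d ∨ ¬d) → ¬a).
      branch 2.1 (add F (a → c)):
        F (a → c): α-rule — add T a, F c.
        ○ open, literals {a=T, b=T, c=F, d=T}.
      branch 2.2 (add T ((d ∨ ¬d) → ¬a)):
        T ((d ∨ ¬d) → ¬a): β-rule — branch into F (d ∨ ¬d)  //  T ¬a.
          branch 2.2.1 (add F (d ∨ ¬d)):
            F (d ∨ ¬d): α-rule — add F d, F ¬d.
            × closes — contains both d and ¬d.
          branch 2.2.2 (add T ¬a):
            ○ open, literals {a=F, b=T, d=T}.
1 branch closed, 3 open.
Each open branch fixes some atoms; the unmentioned ones are free. Counting distinct full assignments: branch {b=T, e=T} (a, d, c) contributes 8 new; branch {a=T, b=T, c=F, d=T} (e) contributes 1 new; branch {a=F, b=T, d=T} (e, c) contributes 2 new. Total: 11.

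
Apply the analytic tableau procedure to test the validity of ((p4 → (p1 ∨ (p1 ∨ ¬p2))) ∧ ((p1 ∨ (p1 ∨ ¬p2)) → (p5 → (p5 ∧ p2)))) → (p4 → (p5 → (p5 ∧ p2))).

Valid

Assume the negation and expand:
Initial set: {¬(((p4 → (p1 ∨ (p1 ∨ ¬p2))) ∧ ((p1 ∨ (p1 ∨ ¬p2)) → (p5 → (p5 ∧ p2)))) → (p4 → (p5 → (p5 ∧ p2))))}.
¬(((p4 → (p1 ∨ (p1 ∨ ¬p2))) ∧ ((p1 ∨ (p1 ∨ ¬p2)) → (p5 → (p5 ∧ p2)))) → (p4 → (p5 → (p5 ∧ p2)))): α-rule — add ((p4 → (p1 ∨ (p1 ∨ ¬p2))) ∧ ((p1 ∨ (p1 ∨ ¬p2)) → (p5 → (p5 ∧ p2)))), ¬(p4 → (p5 → (p5 ∧ p2))).
((p4 → (p1 ∨ (p1 ∨ ¬p2))) ∧ ((p1 ∨ (p1 ∨ ¬p2)) → (p5 → (p5 ∧ p2)))): α-rule — add (p4 → (p1 ∨ (p1 ∨ ¬p2))), ((p1 ∨ (p1 ∨ ¬p2)) → (p5 → (p5 ∧ p2))).
¬(p4 → (p5 → (p5 ∧ p2))): α-rule — add p4, ¬(p5 → (p5 ∧ p2)).
¬(p5 → (p5 ∧ p2)): α-rule — add p5, ¬(p5 ∧ p2).
(p4 → (p1 ∨ (p1 ∨ ¬p2))): β-rule — branch into ¬p4  //  (p1 ∨ (p1 ∨ ¬p2)).
  branch 1 (add ¬p4):
    × closes — contains both p4 and ¬p4.
  branch 2 (add (p1 ∨ (p1 ∨ ¬p2))):
    ((p1 ∨ (p1 ∨ ¬p2)) → (p5 → (p5 ∧ p2))): β-rule — branch into ¬(p1 ∨ (p1 ∨ ¬p2))  //  (p5 → (p5 ∧ p2)).
      branch 2.1 (add ¬(p1 ∨ (p1 ∨ ¬p2))):
        ¬(p1 ∨ (p1 ∨ ¬p2)): α-rule — add ¬p1, ¬(p1 ∨ ¬p2).
        ¬(p1 ∨ ¬p2): α-rule — add ¬p1, ¬¬p2.
        ¬(p5 ∧ p2): β-rule — branch into ¬p5  //  ¬p2.
          branch 2.1.1 (add ¬p5):
            × closes — contains both p5 and ¬p5.
          branch 2.1.2 (add ¬p2):
            × closes — contains both p2 and ¬p2.
      branch 2.2 (add (p5 → (p5 ∧ p2))):
        ¬(p5 ∧ p2): β-rule — branch into ¬p5  //  ¬p2.
          branch 2.2.1 (add ¬p5):
            × closes — contains both p5 and ¬p5.
          branch 2.2.2 (add ¬p2):
            (p1 ∨ (p1 ∨ ¬p2)): β-rule — branch into p1  //  (p1 ∨ ¬p2).
              branch 2.2.2.1 (add p1):
                (p5 → (p5 ∧ p2)): β-rule — branch into ¬p5  //  (p5 ∧ p2).
                  branch 2.2.2.1.1 (add ¬p5):
                    × closes — contains both p5 and ¬p5.
                  branch 2.2.2.1.2 (add (p5 ∧ p2)):
                    (p5 ∧ p2): α-rule — add p5, p2.
                    × closes — contains both p2 and ¬p2.
              branch 2.2.2.2 (add (p1 ∨ ¬p2)):
                (p5 → (p5 ∧ p2)): β-rule — branch into ¬p5  //  (p5 ∧ p2).
                  branch 2.2.2.2.1 (add ¬p5):
                    × closes — contains both p5 and ¬p5.
                  branch 2.2.2.2.2 (add (p5 ∧ p2)):
                    (p5 ∧ p2): α-rule — add p5, p2.
                    × closes — contains both p2 and ¬p2.
All 8 branches close.
Every branch closed, so the negation is unsatisfiable and the formula is valid.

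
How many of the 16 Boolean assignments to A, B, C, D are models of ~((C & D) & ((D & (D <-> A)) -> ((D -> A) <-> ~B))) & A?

7

Initial set: {(~((C & D) & ((D & (D <-> A)) -> ((D -> A) <-> ~B))) & A)}.
(~((C & D) & ((D & (D <-> A)) -> ((D -> A) <-> ~B))) & A): α-rule — add ~((C & D) & ((D & (D <-> A)) -> ((D -> A) <-> ~B))), A.
~((C & D) & ((D & (D <-> A)) -> ((D -> A) <-> ~B))): β-rule — branch into ~(C & D)  //  ~((D & (D <-> A)) -> ((D -> A) <-> ~B)).
  branch 1 (add ~(C & D)):
    ~(C & D): β-rule — branch into ~C  //  ~D.
      branch 1.1 (add ~C):
        ○ open, literals {A=1, C=0}.
      branch 1.2 (add ~D):
        ○ open, literals {A=1, D=0}.
  branch 2 (add ~((D & (D <-> A)) -> ((D -> A) <-> ~B))):
    ~((D & (D <-> A)) -> ((D -> A) <-> ~B)): α-rule — add (D & (D <-> A)), ~((D -> A) <-> ~B).
    (D & (D <-> A)): α-rule — add D, (D <-> A).
    ~((D -> A) <-> ~B): β-rule — branch into (D -> A), ~~B  //  ~(D -> A), ~B.
      branch 2.1 (add (D -> A), ~~B):
        (D <-> A): β-rule — branch into D, A  //  ~D, ~A.
          branch 2.1.1 (add D, A):
            (D -> A): β-rule — branch into ~D  //  A.
              branch 2.1.1.1 (add ~D):
                × closes — contains both D and ~D.
              branch 2.1.1.2 (add A):
                ○ open, literals {A=1, B=1, D=1}.
          branch 2.1.2 (add ~D, ~A):
            × closes — contains both D and ~D.
      branch 2.2 (add ~(D -> A), ~B):
        ~(D -> A): α-rule — add D, ~A.
        × closes — contains both A and ~A.
3 branches closed, 3 open.
Each open branch fixes some atoms; the unmentioned ones are free. Counting distinct full assignments: branch {A=1, C=0} (B, D) contributes 4 new; branch {A=1, D=0} (B, C) contributes 2 new; branch {A=1, B=1, D=1} (C) contributes 1 new. Total: 7.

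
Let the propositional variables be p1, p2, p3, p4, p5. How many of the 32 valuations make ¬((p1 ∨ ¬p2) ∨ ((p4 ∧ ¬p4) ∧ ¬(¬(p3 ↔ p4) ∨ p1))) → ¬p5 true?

Initial set: {T (¬((p1 ∨ ¬p2) ∨ ((p4 ∧ ¬p4) ∧ ¬(¬(p3 ↔ p4) ∨ p1))) → ¬p5)}.
T (¬((p1 ∨ ¬p2) ∨ ((p4 ∧ ¬p4) ∧ ¬(¬(p3 ↔ p4) ∨ p1))) → ¬p5): β-rule — branch into F ¬((p1 ∨ ¬p2) ∨ ((p4 ∧ ¬p4) ∧ ¬(¬(p3 ↔ p4) ∨ p1)))  //  T ¬p5.
  branch 1 (add F ¬((p1 ∨ ¬p2) ∨ ((p4 ∧ ¬p4) ∧ ¬(¬(p3 ↔ p4) ∨ p1)))):
    F ¬((p1 ∨ ¬p2) ∨ ((p4 ∧ ¬p4) ∧ ¬(¬(p3 ↔ p4) ∨ p1))): β-rule — branch into T (p1 ∨ ¬p2)  //  T ((p4 ∧ ¬p4) ∧ ¬(¬(p3 ↔ p4) ∨ p1)).
      branch 1.1 (add T (p1 ∨ ¬p2)):
        T (p1 ∨ ¬p2): β-rule — branch into T p1  //  T ¬p2.
          branch 1.1.1 (add T p1):
            ○ open, literals {p1=1}.
          branch 1.1.2 (add T ¬p2):
            ○ open, literals {p2=0}.
      branch 1.2 (add T ((p4 ∧ ¬p4) ∧ ¬(¬(p3 ↔ p4) ∨ p1))):
        T ((p4 ∧ ¬p4) ∧ ¬(¬(p3 ↔ p4) ∨ p1)): α-rule — add T (p4 ∧ ¬p4), T ¬(¬(p3 ↔ p4) ∨ p1).
        T (p4 ∧ ¬p4): α-rule — add T p4, T ¬p4.
        × closes — contains both p4 and ¬p4.
  branch 2 (add T ¬p5):
    ○ open, literals {p5=0}.
1 branch closed, 3 open.
Each open branch fixes some atoms; the unmentioned ones are free. Counting distinct full assignments: branch {p1=1} (p2, p3, p4, p5) contributes 16 new; branch {p2=0} (p1, p3, p4, p5) contributes 8 new; branch {p5=0} (p1, p2, p3, p4) contributes 4 new. Total: 28.

28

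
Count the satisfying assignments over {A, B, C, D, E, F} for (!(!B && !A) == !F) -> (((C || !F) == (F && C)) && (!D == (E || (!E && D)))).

34

Initial set: {T ((!(!B && !A) == !F) -> (((C || !F) == (F && C)) && (!D == (E || (!E && D)))))}.
T ((!(!B && !A) == !F) -> (((C || !F) == (F && C)) && (!D == (E || (!E && D))))): β-rule — branch into F (!(!B && !A) == !F)  //  T (((C || !F) == (F && C)) && (!D == (E || (!E && D)))).
  branch 1 (add F (!(!B && !A) == !F)):
    F (!(!B && !A) == !F): β-rule — branch into T !(!B && !A), F !F  //  F !(!B && !A), T !F.
      branch 1.1 (add T !(!B && !A), F !F):
        T !(!B && !A): β-rule — branch into F !B  //  F !A.
          branch 1.1.1 (add F !B):
            ○ open, literals {B=1, F=1}.
          branch 1.1.2 (add F !A):
            ○ open, literals {A=1, F=1}.
      branch 1.2 (add F !(!B && !A), T !F):
        F !(!B && !A): α-rule — add T !B, T !A.
        ○ open, literals {A=0, B=0, F=0}.
  branch 2 (add T (((C || !F) == (F && C)) && (!D == (E || (!E && D))))):
    T (((C || !F) == (F && C)) && (!D == (E || (!E && D)))): α-rule — add T ((C || !F) == (F && C)), T (!D == (E || (!E && D))).
    T ((C || !F) == (F && C)): β-rule — branch into T (C || !F), T (F && C)  //  F (C || !F), F (F && C).
      branch 2.1 (add T (C || !F), T (F && C)):
        T (F && C): α-rule — add T F, T C.
        T (!D == (E || (!E && D))): β-rule — branch into T !D, T (E || (!E && D))  //  F !D, F (E || (!E && D)).
          branch 2.1.1 (add T !D, T (E || (!E && D))):
            T (C || !F): β-rule — branch into T C  //  T !F.
              branch 2.1.1.1 (add T C):
                T (E || (!E && D)): β-rule — branch into T E  //  T (!E && D).
                  branch 2.1.1.1.1 (add T E):
                    ○ open, literals {C=1, D=0, E=1, F=1}.
                  branch 2.1.1.1.2 (add T (!E && D)):
                    T (!E && D): α-rule — add T !E, T D.
                    × closes — contains both D and !D.
              branch 2.1.1.2 (add T !F):
                × closes — contains both F and !F.
          branch 2.1.2 (add F !D, F (E || (!E && D))):
            F (E || (!E && D)): α-rule — add F E, F (!E && D).
            T (C || !F): β-rule — branch into T C  //  T !F.
              branch 2.1.2.1 (add T C):
                F (!E && D): β-rule — branch into F !E  //  F D.
                  branch 2.1.2.1.1 (add F !E):
                    × closes — contains both E and !E.
                  branch 2.1.2.1.2 (add F D):
                    × closes — contains both D and !D.
              branch 2.1.2.2 (add T !F):
                × closes — contains both F and !F.
      branch 2.2 (add F (C || !F), F (F && C)):
        F (C || !F): α-rule — add F C, F !F.
        T (!D == (E || (!E && D))): β-rule — branch into T !D, T (E || (!E && D))  //  F !D, F (E || (!E && D)).
          branch 2.2.1 (add T !D, T (E || (!E && D))):
            F (F && C): β-rule — branch into F F  //  F C.
              branch 2.2.1.1 (add F F):
                × closes — contains both F and !F.
              branch 2.2.1.2 (add F C):
                T (E || (!E && D)): β-rule — branch into T E  //  T (!E && D).
                  branch 2.2.1.2.1 (add T E):
                    ○ open, literals {C=0, D=0, E=1, F=1}.
                  branch 2.2.1.2.2 (add T (!E && D)):
                    T (!E && D): α-rule — add T !E, T D.
                    × closes — contains both D and !D.
          branch 2.2.2 (add F !D, F (E || (!E && D))):
            F (E || (!E && D)): α-rule — add F E, F (!E && D).
            F (F && C): β-rule — branch into F F  //  F C.
              branch 2.2.2.1 (add F F):
                × closes — contains both F and !F.
              branch 2.2.2.2 (add F C):
                F (!E && D): β-rule — branch into F !E  //  F D.
                  branch 2.2.2.2.1 (add F !E):
                    × closes — contains both E and !E.
                  branch 2.2.2.2.2 (add F D):
                    × closes — contains both D and !D.
10 branches closed, 5 open.
Each open branch fixes some atoms; the unmentioned ones are free. Counting distinct full assignments: branch {B=1, F=1} (A, C, D, E) contributes 16 new; branch {A=1, F=1} (B, C, D, E) contributes 8 new; branch {A=0, B=0, F=0} (C, D, E) contributes 8 new; branch {C=1, D=0, E=1, F=1} (A, B) contributes 1 new; branch {C=0, D=0, E=1, F=1} (A, B) contributes 1 new. Total: 34.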